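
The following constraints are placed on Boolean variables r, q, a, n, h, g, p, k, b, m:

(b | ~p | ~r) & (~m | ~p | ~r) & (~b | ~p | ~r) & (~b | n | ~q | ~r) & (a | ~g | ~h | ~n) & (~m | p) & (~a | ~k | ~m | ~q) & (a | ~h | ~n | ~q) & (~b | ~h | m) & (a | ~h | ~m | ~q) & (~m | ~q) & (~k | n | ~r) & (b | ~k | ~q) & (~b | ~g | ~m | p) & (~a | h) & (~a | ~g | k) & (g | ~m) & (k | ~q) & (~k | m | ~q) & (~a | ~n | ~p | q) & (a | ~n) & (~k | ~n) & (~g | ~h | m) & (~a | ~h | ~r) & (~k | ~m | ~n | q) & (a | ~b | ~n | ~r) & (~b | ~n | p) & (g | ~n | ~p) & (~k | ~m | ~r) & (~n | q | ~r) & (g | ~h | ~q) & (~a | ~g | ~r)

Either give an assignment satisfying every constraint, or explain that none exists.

Set r = False.
Try q = True:
  (~m | ~q) forces m = False.
  (k | ~q) forces k = True.
  clause (~k | m | ~q) is falsified — backtrack.
So q = False.
Set a = False.
  then (a | ~n) forces n = False.
Set h = False.
Set g = True.
Set p = True.
Set k = False.
Set b = False.
Set m = True.
All clauses satisfied.

r = False, q = False, a = False, n = False, h = False, g = True, p = True, k = False, b = False, m = True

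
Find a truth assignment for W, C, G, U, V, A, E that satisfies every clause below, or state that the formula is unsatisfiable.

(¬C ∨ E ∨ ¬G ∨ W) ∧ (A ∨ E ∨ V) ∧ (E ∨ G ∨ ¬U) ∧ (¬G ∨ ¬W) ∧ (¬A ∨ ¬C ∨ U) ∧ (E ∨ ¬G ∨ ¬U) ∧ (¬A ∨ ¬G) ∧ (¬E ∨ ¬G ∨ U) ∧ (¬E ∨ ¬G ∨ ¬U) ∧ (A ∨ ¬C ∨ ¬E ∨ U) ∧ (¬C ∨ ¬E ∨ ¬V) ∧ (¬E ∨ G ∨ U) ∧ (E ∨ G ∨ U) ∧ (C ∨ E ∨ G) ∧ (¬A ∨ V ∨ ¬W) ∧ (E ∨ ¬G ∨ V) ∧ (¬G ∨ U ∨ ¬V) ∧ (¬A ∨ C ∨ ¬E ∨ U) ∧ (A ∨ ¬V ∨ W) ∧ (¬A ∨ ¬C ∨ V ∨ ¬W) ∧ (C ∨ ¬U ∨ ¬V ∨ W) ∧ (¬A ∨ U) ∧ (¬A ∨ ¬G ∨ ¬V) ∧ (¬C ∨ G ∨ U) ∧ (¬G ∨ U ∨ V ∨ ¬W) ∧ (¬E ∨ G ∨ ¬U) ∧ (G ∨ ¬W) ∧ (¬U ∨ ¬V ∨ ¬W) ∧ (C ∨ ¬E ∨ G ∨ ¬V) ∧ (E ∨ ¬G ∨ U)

Case G = True:
  (¬G ∨ ¬W) forces W = False.
  (¬A ∨ ¬G) forces A = False.
  (A ∨ ¬V ∨ W) forces V = False.
  (A ∨ E ∨ V) forces E = True.
  (¬E ∨ ¬G ∨ U) forces U = True.
  Clause (¬E ∨ ¬G ∨ ¬U) is falsified — contradiction.
Case G = False:
  (G ∨ ¬W) forces W = False.
  If E = True:
    (¬E ∨ G ∨ U) forces U = True.
    clause (¬E ∨ G ∨ ¬U) is falsified.
  If E = False:
    (E ∨ G ∨ ¬U) forces U = False.
    clause (E ∨ G ∨ U) is falsified.
  Every sub-case reaches a contradiction.
Both cases fail, so the formula is unsatisfiable.

Unsatisfiable — no assignment works.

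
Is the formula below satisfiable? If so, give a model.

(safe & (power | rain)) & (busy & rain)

rain = True, power = False, safe = True, busy = True

  safe & (power | rain) = True
    power | rain = True
  busy & rain = True
Both conjuncts True, so the formula holds.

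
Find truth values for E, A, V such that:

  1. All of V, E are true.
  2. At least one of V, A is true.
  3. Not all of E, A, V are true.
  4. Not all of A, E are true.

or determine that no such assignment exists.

E = True; A = False; V = True

  (1) {V, E}: all 2 true ✓
  (2) {V, A}: 1 true — at least one ✓
  (3) {E, A, V}: 2/3 true — not all ✓
  (4) {A, E}: 1/2 true — not all ✓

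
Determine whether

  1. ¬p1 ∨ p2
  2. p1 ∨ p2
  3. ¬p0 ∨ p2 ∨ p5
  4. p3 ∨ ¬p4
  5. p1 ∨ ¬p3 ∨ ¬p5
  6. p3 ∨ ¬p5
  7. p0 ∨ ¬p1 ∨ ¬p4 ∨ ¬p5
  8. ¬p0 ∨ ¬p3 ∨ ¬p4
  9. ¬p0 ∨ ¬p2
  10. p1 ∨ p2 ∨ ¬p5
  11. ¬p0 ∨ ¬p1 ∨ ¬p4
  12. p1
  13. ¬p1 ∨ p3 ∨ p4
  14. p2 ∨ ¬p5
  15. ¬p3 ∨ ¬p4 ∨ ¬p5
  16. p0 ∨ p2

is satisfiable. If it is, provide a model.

Unit clause (p1) forces p1 = True.
In (¬p1 ∨ p2) only p2 is left, so p2 = True.
In (¬p0 ∨ ¬p2) only ¬p0 is left, so p0 = False.
Try p3 = False:
  (p3 ∨ ¬p4) forces p4 = False.
  clause (¬p1 ∨ p3 ∨ p4) is falsified — backtrack.
So p3 = True.
Set p4 = True.
  then (p0 ∨ ¬p1 ∨ ¬p4 ∨ ¬p5) forces p5 = False.
All clauses satisfied.

p0: False, p1: True, p2: True, p3: True, p4: True, p5: False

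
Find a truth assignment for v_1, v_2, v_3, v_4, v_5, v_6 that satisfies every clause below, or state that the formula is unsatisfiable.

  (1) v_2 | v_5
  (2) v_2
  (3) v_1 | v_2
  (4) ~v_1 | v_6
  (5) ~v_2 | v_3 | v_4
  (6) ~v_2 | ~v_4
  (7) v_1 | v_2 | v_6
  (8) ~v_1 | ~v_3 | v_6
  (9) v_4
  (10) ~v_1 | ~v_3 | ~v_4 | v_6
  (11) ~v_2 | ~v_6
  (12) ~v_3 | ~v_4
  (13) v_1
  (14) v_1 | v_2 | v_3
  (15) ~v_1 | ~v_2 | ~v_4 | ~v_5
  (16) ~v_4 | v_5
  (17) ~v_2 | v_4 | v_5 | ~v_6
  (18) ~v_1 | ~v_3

Case v_2 = True:
  (~v_2 | ~v_4) forces v_4 = False.
  Clause (v_4) is falsified — contradiction.
Case v_2 = False:
  Clause (v_2) is falsified — contradiction.
Both cases fail, so the formula is unsatisfiable.

No satisfying assignment exists.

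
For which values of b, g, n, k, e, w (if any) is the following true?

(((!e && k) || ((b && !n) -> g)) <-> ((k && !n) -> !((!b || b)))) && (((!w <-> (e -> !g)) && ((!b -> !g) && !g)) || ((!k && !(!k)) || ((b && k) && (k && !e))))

b = False, g = False, n = True, k = True, e = True, w = False

  ((!e && k) || ((b && !n) -> g)) <-> ((k && !n) -> !((!b || b))) = True
    (!e && k) || ((b && !n) -> g) = True
      !e && k = False
        !e = False
      (b && !n) -> g = True
        b && !n = False
          !n = False
    (k && !n) -> !((!b || b)) = True
      k && !n = False
        !n = False
      !((!b || b)) = False
        !b || b = True
          !b = True
  ((!w <-> (e -> !g)) && ((!b -> !g) && !g)) || ((!k && !(!k)) || ((b && k) && (k && !e))) = True
    (!w <-> (e -> !g)) && ((!b -> !g) && !g) = True
      !w <-> (e -> !g) = True
        !w = True
        e -> !g = True
          !g = True
      (!b -> !g) && !g = True
        !b -> !g = True
          !b = True
          !g = True
        !g = True
    (!k && !(!k)) || ((b && k) && (k && !e)) = False
      !k && !(!k) = False
        !k = False
        !(!k) = True
          !k = False
      (b && k) && (k && !e) = False
        b && k = False
        k && !e = False
          !e = False
Both conjuncts True, so the formula holds.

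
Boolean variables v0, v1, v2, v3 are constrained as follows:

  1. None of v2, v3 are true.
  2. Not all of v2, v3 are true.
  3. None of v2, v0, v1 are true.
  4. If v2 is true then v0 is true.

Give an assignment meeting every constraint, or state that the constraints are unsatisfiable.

v0=F; v1=F; v2=F; v3=F

  (1) {v2, v3}: 0 true — none ✓
  (2) {v2, v3}: 0/2 true — not all ✓
  (3) {v2, v0, v1}: 0 true — none ✓
  (4) v2=F ⇒ v0: vacuous ✓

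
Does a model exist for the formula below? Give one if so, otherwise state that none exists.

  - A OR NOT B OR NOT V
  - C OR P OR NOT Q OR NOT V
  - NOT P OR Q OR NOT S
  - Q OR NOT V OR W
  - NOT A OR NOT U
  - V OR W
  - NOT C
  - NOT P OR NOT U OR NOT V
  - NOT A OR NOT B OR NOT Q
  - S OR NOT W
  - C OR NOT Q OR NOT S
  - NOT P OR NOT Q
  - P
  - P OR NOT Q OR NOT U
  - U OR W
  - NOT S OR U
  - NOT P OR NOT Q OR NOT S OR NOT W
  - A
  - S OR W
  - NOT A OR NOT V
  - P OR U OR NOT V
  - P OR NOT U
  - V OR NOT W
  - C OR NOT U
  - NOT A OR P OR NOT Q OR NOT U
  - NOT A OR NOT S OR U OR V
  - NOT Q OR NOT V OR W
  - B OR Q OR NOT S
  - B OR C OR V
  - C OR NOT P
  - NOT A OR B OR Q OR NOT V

UNSATISFIABLE

Case P = True:
  (NOT C) forces C = False.
  Clause (C OR NOT P) is falsified — contradiction.
Case P = False:
  Clause (P) is falsified — contradiction.
Both cases fail, so the formula is unsatisfiable.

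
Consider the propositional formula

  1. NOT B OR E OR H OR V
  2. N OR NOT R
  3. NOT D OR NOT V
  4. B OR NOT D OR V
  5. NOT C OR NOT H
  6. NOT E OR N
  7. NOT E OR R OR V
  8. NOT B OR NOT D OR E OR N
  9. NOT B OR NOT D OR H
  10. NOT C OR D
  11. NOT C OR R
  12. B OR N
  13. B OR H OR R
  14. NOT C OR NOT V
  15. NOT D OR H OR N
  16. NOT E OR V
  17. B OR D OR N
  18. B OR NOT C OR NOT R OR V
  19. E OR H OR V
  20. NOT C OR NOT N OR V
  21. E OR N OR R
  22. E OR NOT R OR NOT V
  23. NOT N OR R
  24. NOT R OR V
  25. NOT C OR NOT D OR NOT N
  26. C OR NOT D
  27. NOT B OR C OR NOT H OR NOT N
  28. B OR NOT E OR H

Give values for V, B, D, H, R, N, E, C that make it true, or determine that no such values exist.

Set V = True.
  then (NOT D OR NOT V) forces D = False.
  then (NOT C OR D) forces C = False.
Set B = False.
  then (B OR N) forces N = True.
  then (NOT N OR R) forces R = True.
  then (E OR NOT R OR NOT V) forces E = True.
  then (B OR NOT E OR H) forces H = True.
All clauses satisfied.

V = True; B = False; D = False; H = True; R = True; N = True; E = True; C = False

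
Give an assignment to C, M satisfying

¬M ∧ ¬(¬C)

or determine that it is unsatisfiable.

C = True, M = False

  ¬M = True
  ¬(¬C) = True
    ¬C = False
Both conjuncts True, so the formula holds.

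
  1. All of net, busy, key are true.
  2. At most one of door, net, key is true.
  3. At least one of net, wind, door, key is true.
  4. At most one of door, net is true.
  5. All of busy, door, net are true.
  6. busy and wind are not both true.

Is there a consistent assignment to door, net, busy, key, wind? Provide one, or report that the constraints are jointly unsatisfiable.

Unsatisfiable

Case door = True:
  (1) forces net = True.
  Constraint (2) is violated (door=T, net=T) — contradiction.
Case door = False:
  Constraint (5) is violated (door=F) — contradiction.
Both cases fail — unsatisfiable.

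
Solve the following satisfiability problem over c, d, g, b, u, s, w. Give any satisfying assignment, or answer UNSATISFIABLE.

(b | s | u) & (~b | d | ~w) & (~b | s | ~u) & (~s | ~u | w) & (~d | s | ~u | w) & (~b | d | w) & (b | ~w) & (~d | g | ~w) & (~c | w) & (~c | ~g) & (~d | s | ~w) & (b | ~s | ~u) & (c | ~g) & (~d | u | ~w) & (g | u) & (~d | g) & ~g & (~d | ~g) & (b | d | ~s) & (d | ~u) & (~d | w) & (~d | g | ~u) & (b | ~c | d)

No satisfying assignment exists.

Case g = True:
  Clause (~g) is falsified — contradiction.
Case g = False:
  (g | u) forces u = True.
  (~d | g) forces d = False.
  Clause (d | ~u) is falsified — contradiction.
Both cases fail, so the formula is unsatisfiable.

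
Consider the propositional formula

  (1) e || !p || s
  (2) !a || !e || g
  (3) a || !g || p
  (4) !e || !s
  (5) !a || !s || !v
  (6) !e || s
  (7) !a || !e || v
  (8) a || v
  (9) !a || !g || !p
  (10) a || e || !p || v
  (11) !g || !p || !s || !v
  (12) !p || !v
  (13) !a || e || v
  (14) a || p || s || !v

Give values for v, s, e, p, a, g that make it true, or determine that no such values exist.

v = True; s = False; e = False; p = False; a = True; g = True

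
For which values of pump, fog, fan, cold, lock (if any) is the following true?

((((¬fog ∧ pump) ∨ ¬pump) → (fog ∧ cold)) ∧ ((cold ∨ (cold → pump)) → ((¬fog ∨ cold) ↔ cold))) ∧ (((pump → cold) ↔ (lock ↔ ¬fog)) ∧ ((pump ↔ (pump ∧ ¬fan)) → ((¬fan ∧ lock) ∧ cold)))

pump=T, fog=T, fan=T, cold=T, lock=F

  (((¬fog ∧ pump) ∨ ¬pump) → (fog ∧ cold)) ∧ ((cold ∨ (cold → pump)) → ((¬fog ∨ cold) ↔ cold)) = True
    ((¬fog ∧ pump) ∨ ¬pump) → (fog ∧ cold) = True
      (¬fog ∧ pump) ∨ ¬pump = False
        ¬fog ∧ pump = False
          ¬fog = False
        ¬pump = False
      fog ∧ cold = True
    (cold ∨ (cold → pump)) → ((¬fog ∨ cold) ↔ cold) = True
      cold ∨ (cold → pump) = True
        cold → pump = True
      (¬fog ∨ cold) ↔ cold = True
        ¬fog ∨ cold = True
          ¬fog = False
  ((pump → cold) ↔ (lock ↔ ¬fog)) ∧ ((pump ↔ (pump ∧ ¬fan)) → ((¬fan ∧ lock) ∧ cold)) = True
    (pump → cold) ↔ (lock ↔ ¬fog) = True
      pump → cold = True
      lock ↔ ¬fog = True
        ¬fog = False
    (pump ↔ (pump ∧ ¬fan)) → ((¬fan ∧ lock) ∧ cold) = True
      pump ↔ (pump ∧ ¬fan) = False
        pump ∧ ¬fan = False
          ¬fan = False
      (¬fan ∧ lock) ∧ cold = False
        ¬fan ∧ lock = False
          ¬fan = False
Both conjuncts True, so the formula holds.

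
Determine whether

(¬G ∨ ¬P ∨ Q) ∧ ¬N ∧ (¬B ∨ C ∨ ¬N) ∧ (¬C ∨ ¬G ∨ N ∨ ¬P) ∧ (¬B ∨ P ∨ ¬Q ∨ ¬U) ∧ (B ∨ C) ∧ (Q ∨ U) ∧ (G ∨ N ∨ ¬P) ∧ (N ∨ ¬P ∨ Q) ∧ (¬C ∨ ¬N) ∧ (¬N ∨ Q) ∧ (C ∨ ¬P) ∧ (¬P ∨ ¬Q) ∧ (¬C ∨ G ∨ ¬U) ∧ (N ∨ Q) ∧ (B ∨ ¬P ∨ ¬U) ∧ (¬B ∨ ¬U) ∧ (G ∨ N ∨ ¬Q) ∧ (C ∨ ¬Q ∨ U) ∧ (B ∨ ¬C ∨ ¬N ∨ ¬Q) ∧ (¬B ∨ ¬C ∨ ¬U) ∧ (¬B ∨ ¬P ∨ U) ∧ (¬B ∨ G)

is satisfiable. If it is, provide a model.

P = False, G = True, N = False, Q = True, U = False, B = False, C = True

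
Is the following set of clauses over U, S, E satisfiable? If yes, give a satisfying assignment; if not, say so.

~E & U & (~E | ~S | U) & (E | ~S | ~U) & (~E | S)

U = True, S = False, E = False

Unit clause (~E) forces E = False.
Unit clause (U) forces U = True.
In (E | ~S | ~U) only ~S is left, so S = False.
Check each clause:
  (~E): ~E holds.
  (U): U holds.
  (~E | ~S | U): ~E holds.
  (E | ~S | ~U): ~S holds.
  (~E | S): ~E holds.
All clauses satisfied.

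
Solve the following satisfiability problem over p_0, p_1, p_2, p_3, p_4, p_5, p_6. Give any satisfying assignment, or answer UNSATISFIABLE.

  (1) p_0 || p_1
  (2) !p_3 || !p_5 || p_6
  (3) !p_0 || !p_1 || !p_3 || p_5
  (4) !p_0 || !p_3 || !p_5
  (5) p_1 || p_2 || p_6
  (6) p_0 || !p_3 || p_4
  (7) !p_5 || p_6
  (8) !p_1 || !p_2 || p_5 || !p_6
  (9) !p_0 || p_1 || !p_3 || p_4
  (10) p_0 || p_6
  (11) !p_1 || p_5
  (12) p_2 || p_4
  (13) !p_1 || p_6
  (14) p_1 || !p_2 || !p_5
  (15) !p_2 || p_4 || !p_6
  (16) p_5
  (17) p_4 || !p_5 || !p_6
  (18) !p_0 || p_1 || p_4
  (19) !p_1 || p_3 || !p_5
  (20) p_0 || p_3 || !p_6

p_0=F, p_1=T, p_2=T, p_3=T, p_4=T, p_5=T, p_6=T

Unit clause (p_5) forces p_5 = True.
In (!p_5 || p_6) only p_6 is left, so p_6 = True.
In (p_4 || !p_5 || !p_6) only p_4 is left, so p_4 = True.
Set p_0 = False.
  then (p_0 || p_1) forces p_1 = True.
  then (!p_1 || p_3 || !p_5) forces p_3 = True.
Set p_2 = True.
All clauses satisfied.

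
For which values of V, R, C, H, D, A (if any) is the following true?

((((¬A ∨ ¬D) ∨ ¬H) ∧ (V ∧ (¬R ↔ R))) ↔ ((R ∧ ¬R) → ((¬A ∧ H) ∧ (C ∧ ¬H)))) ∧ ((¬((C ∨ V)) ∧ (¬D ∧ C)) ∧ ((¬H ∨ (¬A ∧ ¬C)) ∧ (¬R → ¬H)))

The conjunct (((¬A ∨ ¬D) ∨ ¬H) ∧ (V ∧ (¬R ↔ R))) ↔ ((R ∧ ¬R) → ((¬A ∧ H) ∧ (C ∧ ¬H))) is unsatisfiable on its own:
  R = True: this becomes (((¬A ∨ ¬D) ∨ ¬H) ∧ False) ↔ (False → ((¬A ∧ H) ∧ (C ∧ ¬H))) = False.
  R = False: this becomes (((¬A ∨ ¬D) ∨ ¬H) ∧ False) ↔ (False → ((¬A ∧ H) ∧ (C ∧ ¬H))) = False.
So the whole conjunction is unsatisfiable.

No satisfying assignment exists.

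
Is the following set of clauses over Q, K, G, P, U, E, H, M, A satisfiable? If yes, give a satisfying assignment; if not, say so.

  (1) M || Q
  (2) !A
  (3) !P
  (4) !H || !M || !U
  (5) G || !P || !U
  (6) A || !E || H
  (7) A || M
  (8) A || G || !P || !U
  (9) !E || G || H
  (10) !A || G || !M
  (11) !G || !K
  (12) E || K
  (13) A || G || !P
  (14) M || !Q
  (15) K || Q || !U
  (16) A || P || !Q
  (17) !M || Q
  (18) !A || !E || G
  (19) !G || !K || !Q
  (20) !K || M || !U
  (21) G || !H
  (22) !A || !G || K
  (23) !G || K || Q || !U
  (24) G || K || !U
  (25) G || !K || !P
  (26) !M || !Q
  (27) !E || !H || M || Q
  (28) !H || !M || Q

Unsatisfiable — no assignment works.

Case Q = True:
  (!A) forces A = False.
  (!P) forces P = False.
  Clause (A || P || !Q) is falsified — contradiction.
Case Q = False:
  (M || Q) forces M = True.
  Clause (!M || Q) is falsified — contradiction.
Both cases fail, so the formula is unsatisfiable.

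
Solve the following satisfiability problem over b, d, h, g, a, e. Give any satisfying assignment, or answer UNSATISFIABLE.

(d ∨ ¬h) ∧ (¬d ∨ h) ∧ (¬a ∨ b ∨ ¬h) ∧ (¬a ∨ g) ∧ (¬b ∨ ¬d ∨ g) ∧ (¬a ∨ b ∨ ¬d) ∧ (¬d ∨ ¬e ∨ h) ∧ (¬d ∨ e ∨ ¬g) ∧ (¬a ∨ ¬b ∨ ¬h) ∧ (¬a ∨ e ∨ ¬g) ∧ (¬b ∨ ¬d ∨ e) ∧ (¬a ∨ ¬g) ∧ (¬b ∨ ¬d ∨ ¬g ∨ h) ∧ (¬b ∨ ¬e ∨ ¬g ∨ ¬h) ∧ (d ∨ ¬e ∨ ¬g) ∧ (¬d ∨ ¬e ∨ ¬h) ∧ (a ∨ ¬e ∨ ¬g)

Set b = False.
Set d = False.
  then (d ∨ ¬h) forces h = False.
Set g = False.
  then (¬a ∨ g) forces a = False.
Set e = True.
All clauses satisfied.

b = False, d = False, h = False, g = False, a = False, e = True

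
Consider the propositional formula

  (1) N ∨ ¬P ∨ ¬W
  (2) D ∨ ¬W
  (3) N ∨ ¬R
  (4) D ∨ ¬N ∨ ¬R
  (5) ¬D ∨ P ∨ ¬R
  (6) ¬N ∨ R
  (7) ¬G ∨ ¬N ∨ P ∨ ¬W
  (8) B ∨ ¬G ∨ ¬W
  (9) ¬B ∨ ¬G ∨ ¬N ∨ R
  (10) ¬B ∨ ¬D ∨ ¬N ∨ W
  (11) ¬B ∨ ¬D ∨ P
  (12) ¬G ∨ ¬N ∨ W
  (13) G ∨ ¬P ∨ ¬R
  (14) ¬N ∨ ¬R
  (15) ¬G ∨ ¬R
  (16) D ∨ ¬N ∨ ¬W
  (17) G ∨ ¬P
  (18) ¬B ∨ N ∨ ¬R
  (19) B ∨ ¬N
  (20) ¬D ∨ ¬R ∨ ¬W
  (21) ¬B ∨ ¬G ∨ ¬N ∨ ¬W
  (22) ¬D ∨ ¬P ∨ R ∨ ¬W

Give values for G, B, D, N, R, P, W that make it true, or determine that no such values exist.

G: False; B: False; D: True; N: False; R: False; P: False; W: True

Set G = False.
  then (G ∨ ¬P) forces P = False.
Set B = False.
  then (B ∨ ¬N) forces N = False.
  then (N ∨ ¬R) forces R = False.
Set D = True.
Set W = True.
All clauses satisfied.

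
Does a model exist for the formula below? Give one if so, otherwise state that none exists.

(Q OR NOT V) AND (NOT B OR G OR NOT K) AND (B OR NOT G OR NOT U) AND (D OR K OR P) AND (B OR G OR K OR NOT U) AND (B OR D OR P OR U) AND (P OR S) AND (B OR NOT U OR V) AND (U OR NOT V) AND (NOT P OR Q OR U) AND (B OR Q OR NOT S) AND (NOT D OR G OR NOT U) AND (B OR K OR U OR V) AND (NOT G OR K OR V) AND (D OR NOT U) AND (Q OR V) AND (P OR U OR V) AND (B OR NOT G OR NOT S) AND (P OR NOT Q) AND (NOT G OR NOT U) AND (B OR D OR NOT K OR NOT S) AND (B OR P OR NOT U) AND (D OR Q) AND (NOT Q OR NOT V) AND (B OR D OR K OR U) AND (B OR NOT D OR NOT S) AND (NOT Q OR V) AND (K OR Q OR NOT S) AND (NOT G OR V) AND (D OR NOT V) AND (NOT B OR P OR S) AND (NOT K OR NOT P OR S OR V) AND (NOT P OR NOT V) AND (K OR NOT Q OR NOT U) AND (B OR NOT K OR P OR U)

UNSATISFIABLE

Case V = True:
  (Q OR NOT V) forces Q = True.
  Clause (NOT Q OR NOT V) is falsified — contradiction.
Case V = False:
  (Q OR V) forces Q = True.
  Clause (NOT Q OR V) is falsified — contradiction.
Both cases fail, so the formula is unsatisfiable.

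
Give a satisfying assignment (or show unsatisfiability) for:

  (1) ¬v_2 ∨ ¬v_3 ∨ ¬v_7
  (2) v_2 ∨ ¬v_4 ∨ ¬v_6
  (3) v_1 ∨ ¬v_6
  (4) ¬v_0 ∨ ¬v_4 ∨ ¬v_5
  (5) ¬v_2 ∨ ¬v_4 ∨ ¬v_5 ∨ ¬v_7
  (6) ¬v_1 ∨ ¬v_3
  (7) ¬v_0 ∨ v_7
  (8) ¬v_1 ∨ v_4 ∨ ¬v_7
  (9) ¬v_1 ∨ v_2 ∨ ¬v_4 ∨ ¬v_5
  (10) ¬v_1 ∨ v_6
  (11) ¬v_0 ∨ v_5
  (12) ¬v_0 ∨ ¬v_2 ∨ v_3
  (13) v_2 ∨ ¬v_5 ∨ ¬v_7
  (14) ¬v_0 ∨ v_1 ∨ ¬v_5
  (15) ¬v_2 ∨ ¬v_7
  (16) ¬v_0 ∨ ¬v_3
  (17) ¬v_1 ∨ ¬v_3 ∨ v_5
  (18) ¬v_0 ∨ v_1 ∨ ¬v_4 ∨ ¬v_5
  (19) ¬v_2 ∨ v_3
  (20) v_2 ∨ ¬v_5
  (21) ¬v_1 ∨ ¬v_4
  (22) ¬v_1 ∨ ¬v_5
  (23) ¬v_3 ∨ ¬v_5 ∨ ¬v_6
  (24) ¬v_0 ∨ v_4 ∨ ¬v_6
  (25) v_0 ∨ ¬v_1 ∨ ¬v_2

v_0 = False; v_1 = False; v_2 = False; v_3 = True; v_4 = True; v_5 = False; v_6 = False; v_7 = True

Set v_0 = False.
Set v_1 = False.
  then (v_1 ∨ ¬v_6) forces v_6 = False.
Set v_2 = False.
  then (v_2 ∨ ¬v_5) forces v_5 = False.
Set v_3 = True.
Set v_4 = True.
Set v_7 = True.
All clauses satisfied.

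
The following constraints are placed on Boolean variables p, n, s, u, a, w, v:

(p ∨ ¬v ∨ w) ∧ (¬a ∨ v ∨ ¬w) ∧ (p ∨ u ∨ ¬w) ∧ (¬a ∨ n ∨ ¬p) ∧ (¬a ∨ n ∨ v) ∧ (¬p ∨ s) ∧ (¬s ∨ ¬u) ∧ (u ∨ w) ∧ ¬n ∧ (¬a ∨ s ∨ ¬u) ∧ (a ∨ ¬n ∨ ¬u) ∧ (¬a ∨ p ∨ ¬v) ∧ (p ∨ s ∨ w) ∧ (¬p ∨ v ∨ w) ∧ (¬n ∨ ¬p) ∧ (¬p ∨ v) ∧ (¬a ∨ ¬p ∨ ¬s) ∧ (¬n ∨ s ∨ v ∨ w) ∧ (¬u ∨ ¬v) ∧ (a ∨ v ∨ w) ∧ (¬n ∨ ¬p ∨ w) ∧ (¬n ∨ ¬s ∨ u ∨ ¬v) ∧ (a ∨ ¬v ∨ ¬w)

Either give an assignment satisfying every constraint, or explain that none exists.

Unit clause (¬n) forces n = False.
Set p = False.
Try s = True:
  (¬s ∨ ¬u) forces u = False.
  (p ∨ u ∨ ¬w) forces w = False.
  clause (u ∨ w) is falsified — backtrack.
So s = False.
  then (p ∨ s ∨ w) forces w = True.
  then (p ∨ u ∨ ¬w) forces u = True.
  then (¬a ∨ s ∨ ¬u) forces a = False.
  then (¬u ∨ ¬v) forces v = False.
All clauses satisfied.

p = False, n = False, s = False, u = True, a = False, w = True, v = False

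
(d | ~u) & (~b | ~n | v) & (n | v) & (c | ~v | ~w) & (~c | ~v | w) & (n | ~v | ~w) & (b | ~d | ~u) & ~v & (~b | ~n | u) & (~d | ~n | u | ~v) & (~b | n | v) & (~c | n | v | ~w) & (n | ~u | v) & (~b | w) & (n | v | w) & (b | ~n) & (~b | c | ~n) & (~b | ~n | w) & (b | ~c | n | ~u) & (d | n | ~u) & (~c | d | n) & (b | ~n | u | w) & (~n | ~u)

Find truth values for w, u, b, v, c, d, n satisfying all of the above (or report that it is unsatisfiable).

No satisfying assignment exists.

Case v = True:
  Clause (~v) is falsified — contradiction.
Case v = False:
  (n | v) forces n = True.
  (~b | ~n | v) forces b = False.
  Clause (b | ~n) is falsified — contradiction.
Both cases fail, so the formula is unsatisfiable.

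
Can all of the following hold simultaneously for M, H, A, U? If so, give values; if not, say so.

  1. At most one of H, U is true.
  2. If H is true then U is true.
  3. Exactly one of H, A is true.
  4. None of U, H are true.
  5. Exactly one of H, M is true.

M = True, H = False, A = True, U = False

  (1) {H, U}: 0 true — at most one ✓
  (2) H=F ⇒ U: vacuous ✓
  (3) {H, A}: 1 true — exactly one ✓
  (4) {U, H}: 0 true — none ✓
  (5) {H, M}: 1 true — exactly one ✓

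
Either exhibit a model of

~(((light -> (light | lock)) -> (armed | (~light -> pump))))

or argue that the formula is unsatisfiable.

armed = False; light = False; pump = False; lock = False

  ~(((light -> (light | lock)) -> (armed | (~light -> pump)))) = True
    (light -> (light | lock)) -> (armed | (~light -> pump)) = False
      light -> (light | lock) = True
        light | lock = False
      armed | (~light -> pump) = False
        ~light -> pump = False
          ~light = True
The formula evaluates to True.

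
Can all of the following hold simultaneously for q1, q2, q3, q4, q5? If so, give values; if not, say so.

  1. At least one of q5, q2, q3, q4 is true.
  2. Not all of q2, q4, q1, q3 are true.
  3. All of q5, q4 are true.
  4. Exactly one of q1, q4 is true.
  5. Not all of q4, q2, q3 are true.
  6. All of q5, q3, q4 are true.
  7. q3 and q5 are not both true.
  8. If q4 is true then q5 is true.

Case q3 = True:
  (3) forces q5 = True.
  Constraint (7) is violated (q3=T, q5=T) — contradiction.
Case q3 = False:
  Constraint (6) is violated (q3=F) — contradiction.
Both cases fail — unsatisfiable.

The formula is unsatisfiable.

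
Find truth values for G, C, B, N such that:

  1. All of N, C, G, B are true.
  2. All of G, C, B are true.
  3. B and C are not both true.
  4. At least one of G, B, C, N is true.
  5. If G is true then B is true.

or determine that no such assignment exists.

Case B = True:
  (1) forces N = True.
  (1) forces C = True.
  Constraint (3) is violated (B=T, C=T) — contradiction.
Case B = False:
  Constraint (1) is violated (B=F) — contradiction.
Both cases fail — unsatisfiable.

UNSATISFIABLE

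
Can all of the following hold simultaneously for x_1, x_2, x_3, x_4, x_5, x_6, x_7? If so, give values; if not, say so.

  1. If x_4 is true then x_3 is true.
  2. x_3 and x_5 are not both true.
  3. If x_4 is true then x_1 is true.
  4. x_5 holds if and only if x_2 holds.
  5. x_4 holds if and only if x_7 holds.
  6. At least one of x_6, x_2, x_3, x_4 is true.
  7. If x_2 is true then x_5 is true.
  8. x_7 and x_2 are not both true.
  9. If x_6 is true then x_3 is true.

x_1 = True; x_2 = True; x_3 = False; x_4 = False; x_5 = True; x_6 = False; x_7 = False

  (1) x_4=F ⇒ x_3: vacuous ✓
  (2) x_3=F, x_5=T — not both ✓
  (3) x_4=F ⇒ x_1: vacuous ✓
  (4) x_5=T, x_2=T — same ✓
  (5) x_4=F, x_7=F — same ✓
  (6) {x_6, x_2, x_3, x_4}: 1 true — at least one ✓
  (7) x_2=T ⇒ x_5: T ✓
  (8) x_7=F, x_2=T — not both ✓
  (9) x_6=F ⇒ x_3: vacuous ✓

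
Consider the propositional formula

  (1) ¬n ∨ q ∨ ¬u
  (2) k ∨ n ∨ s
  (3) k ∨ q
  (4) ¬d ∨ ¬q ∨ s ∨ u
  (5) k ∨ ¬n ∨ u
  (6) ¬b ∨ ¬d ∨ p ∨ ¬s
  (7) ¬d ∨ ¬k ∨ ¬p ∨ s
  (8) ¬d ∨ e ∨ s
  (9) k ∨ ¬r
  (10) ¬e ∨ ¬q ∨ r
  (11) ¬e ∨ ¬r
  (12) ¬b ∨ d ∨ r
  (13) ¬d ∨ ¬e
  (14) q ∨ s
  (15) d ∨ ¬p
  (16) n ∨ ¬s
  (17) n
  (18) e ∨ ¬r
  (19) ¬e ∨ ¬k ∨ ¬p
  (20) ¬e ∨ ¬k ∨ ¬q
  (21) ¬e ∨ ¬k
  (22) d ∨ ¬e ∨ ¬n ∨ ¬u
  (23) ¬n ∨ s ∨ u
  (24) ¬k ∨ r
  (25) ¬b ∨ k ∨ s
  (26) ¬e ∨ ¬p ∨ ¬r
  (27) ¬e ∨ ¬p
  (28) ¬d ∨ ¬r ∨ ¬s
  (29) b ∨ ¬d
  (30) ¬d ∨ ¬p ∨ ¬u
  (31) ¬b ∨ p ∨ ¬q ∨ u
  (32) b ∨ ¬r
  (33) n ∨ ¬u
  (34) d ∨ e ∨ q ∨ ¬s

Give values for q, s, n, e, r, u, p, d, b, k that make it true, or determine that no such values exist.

q: True; s: False; n: True; e: False; r: False; u: True; p: False; d: False; b: False; k: False

Unit clause (n) forces n = True.
Set q = True.
Set s = False.
  then (¬n ∨ s ∨ u) forces u = True.
Try e = True:
  (¬e ∨ ¬q ∨ r) forces r = True.
  clause (¬e ∨ ¬r) is falsified — backtrack.
So e = False.
  then (¬d ∨ e ∨ s) forces d = False.
  then (d ∨ ¬p) forces p = False.
  then (e ∨ ¬r) forces r = False.
  then (¬k ∨ r) forces k = False.
  then (¬b ∨ k ∨ s) forces b = False.
All clauses satisfied.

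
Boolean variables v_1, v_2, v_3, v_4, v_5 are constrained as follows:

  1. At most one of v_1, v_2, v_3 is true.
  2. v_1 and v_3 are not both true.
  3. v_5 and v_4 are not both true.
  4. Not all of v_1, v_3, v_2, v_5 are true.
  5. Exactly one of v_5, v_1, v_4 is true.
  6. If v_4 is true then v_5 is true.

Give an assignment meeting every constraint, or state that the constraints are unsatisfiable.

v_1: False, v_2: False, v_3: True, v_4: False, v_5: True

  (1) {v_1, v_2, v_3}: 1 true — at most one ✓
  (2) v_1=F, v_3=T — not both ✓
  (3) v_5=T, v_4=F — not both ✓
  (4) {v_1, v_3, v_2, v_5}: 2/4 true — not all ✓
  (5) {v_5, v_1, v_4}: 1 true — exactly one ✓
  (6) v_4=F ⇒ v_5: vacuous ✓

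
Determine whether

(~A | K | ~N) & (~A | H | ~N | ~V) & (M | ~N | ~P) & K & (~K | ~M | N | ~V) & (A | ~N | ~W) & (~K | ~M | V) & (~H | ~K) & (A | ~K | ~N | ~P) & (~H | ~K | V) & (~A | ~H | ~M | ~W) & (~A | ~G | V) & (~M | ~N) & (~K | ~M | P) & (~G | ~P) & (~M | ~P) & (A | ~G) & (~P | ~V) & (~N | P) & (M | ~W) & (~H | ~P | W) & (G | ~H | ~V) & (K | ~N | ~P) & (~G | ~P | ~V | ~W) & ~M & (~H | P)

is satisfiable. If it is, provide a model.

M = False; P = True; V = False; K = True; N = False; A = True; H = False; G = False; W = False

Unit clause (K) forces K = True.
In (~H | ~K) only ~H is left, so H = False.
Unit clause (~M) forces M = False.
In (M | ~W) only ~W is left, so W = False.
Set P = True.
  then (M | ~N | ~P) forces N = False.
  then (~G | ~P) forces G = False.
  then (~P | ~V) forces V = False.
Set A = True.
All clauses satisfied.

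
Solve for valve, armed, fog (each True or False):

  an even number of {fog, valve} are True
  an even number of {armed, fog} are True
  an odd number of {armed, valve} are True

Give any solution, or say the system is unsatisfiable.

UNSATISFIABLE

Adding constraints 1, 2, 3 mod 2: every variable appears an even number of times on the left, so the left side is 0.
But the right sides sum to 1 (mod 2). 0 ≠ 1 — the system is inconsistent.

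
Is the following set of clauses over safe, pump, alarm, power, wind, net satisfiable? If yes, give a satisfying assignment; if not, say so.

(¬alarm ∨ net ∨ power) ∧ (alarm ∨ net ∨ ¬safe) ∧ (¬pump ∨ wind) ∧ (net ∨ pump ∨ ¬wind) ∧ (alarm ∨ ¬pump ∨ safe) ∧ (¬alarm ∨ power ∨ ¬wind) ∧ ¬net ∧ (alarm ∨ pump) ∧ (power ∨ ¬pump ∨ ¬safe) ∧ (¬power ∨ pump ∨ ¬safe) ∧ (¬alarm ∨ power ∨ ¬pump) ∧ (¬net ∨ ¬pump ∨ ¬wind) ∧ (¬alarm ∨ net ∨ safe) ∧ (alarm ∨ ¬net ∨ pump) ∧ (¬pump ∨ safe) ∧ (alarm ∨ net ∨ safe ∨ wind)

safe: True, pump: True, alarm: True, power: True, wind: True, net: False

Unit clause (¬net) forces net = False.
Try safe = False:
  (¬alarm ∨ net ∨ safe) forces alarm = False.
  (alarm ∨ ¬pump ∨ safe) forces pump = False.
  clause (alarm ∨ pump) is falsified — backtrack.
So safe = True.
  then (alarm ∨ net ∨ ¬safe) forces alarm = True.
  then (¬alarm ∨ net ∨ power) forces power = True.
  then (¬power ∨ pump ∨ ¬safe) forces pump = True.
  then (¬pump ∨ wind) forces wind = True.
All clauses satisfied.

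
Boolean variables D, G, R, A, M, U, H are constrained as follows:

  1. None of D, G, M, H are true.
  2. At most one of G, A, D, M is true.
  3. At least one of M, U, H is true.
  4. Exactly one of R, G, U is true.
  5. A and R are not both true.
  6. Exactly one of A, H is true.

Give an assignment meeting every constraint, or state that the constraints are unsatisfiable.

D: False; G: False; R: False; A: True; M: False; U: True; H: False

  (1) {D, G, M, H}: 0 true — none ✓
  (2) {G, A, D, M}: 1 true — at most one ✓
  (3) {M, U, H}: 1 true — at least one ✓
  (4) {R, G, U}: 1 true — exactly one ✓
  (5) A=T, R=F — not both ✓
  (6) {A, H}: 1 true — exactly one ✓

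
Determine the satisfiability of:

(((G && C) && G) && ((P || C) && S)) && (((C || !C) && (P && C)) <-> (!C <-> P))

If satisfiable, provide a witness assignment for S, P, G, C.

Case C = True: the formula simplifies to ((G && G) && S) && (P <-> !P).
  P = True: the conjunct P <-> !P becomes True <-> !True = False.
  P = False: the conjunct P <-> !P becomes False <-> !False = False.
Case C = False: the conjunct C is False.
Both cases fail — unsatisfiable.

UNSATISFIABLE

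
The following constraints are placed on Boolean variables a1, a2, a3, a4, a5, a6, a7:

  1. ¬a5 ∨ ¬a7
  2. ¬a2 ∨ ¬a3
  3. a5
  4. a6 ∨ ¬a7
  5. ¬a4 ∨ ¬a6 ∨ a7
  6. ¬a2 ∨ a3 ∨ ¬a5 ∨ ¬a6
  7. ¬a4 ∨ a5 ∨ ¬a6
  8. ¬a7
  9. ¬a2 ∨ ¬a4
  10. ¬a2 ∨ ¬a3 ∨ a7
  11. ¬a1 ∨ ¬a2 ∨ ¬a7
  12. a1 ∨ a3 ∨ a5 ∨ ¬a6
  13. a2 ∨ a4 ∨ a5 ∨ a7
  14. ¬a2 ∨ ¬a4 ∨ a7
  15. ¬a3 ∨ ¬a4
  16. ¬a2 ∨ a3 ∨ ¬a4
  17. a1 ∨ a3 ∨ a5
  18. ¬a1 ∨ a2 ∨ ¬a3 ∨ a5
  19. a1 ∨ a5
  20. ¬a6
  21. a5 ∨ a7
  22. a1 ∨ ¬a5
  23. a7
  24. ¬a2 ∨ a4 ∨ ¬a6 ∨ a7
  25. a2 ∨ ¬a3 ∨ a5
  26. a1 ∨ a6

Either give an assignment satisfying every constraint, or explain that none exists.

Case a7 = True:
  Clause (¬a7) is falsified — contradiction.
Case a7 = False:
  Clause (a7) is falsified — contradiction.
Both cases fail, so the formula is unsatisfiable.

No satisfying assignment exists.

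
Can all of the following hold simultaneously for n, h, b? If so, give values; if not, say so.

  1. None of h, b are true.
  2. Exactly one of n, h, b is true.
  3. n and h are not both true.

n: True, h: False, b: False

  (1) {h, b}: 0 true — none ✓
  (2) {n, h, b}: 1 true — exactly one ✓
  (3) n=T, h=F — not both ✓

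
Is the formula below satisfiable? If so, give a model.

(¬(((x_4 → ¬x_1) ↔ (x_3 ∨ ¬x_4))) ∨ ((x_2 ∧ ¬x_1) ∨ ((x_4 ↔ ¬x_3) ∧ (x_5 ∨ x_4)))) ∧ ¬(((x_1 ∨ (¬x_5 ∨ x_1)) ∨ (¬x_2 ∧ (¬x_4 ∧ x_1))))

x_1 = False; x_2 = True; x_3 = True; x_4 = True; x_5 = True

  ¬(((x_4 → ¬x_1) ↔ (x_3 ∨ ¬x_4))) ∨ ((x_2 ∧ ¬x_1) ∨ ((x_4 ↔ ¬x_3) ∧ (x_5 ∨ x_4))) = True
    ¬(((x_4 → ¬x_1) ↔ (x_3 ∨ ¬x_4))) = False
      (x_4 → ¬x_1) ↔ (x_3 ∨ ¬x_4) = True
        x_4 → ¬x_1 = True
          ¬x_1 = True
        x_3 ∨ ¬x_4 = True
          ¬x_4 = False
    (x_2 ∧ ¬x_1) ∨ ((x_4 ↔ ¬x_3) ∧ (x_5 ∨ x_4)) = True
      x_2 ∧ ¬x_1 = True
        ¬x_1 = True
      (x_4 ↔ ¬x_3) ∧ (x_5 ∨ x_4) = False
        x_4 ↔ ¬x_3 = False
          ¬x_3 = False
        x_5 ∨ x_4 = True
  ¬(((x_1 ∨ (¬x_5 ∨ x_1)) ∨ (¬x_2 ∧ (¬x_4 ∧ x_1)))) = True
    (x_1 ∨ (¬x_5 ∨ x_1)) ∨ (¬x_2 ∧ (¬x_4 ∧ x_1)) = False
      x_1 ∨ (¬x_5 ∨ x_1) = False
        ¬x_5 ∨ x_1 = False
          ¬x_5 = False
      ¬x_2 ∧ (¬x_4 ∧ x_1) = False
        ¬x_2 = False
        ¬x_4 ∧ x_1 = False
          ¬x_4 = False
Both conjuncts True, so the formula holds.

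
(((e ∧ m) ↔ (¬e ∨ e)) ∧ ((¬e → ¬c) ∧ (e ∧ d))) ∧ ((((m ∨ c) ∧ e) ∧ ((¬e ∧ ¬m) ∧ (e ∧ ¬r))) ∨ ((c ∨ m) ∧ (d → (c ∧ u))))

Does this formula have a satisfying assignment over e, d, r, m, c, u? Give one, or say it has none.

e: True, d: True, r: True, m: True, c: True, u: True

  ((e ∧ m) ↔ (¬e ∨ e)) ∧ ((¬e → ¬c) ∧ (e ∧ d)) = True
    (e ∧ m) ↔ (¬e ∨ e) = True
      e ∧ m = True
      ¬e ∨ e = True
        ¬e = False
    (¬e → ¬c) ∧ (e ∧ d) = True
      ¬e → ¬c = True
        ¬e = False
        ¬c = False
      e ∧ d = True
  (((m ∨ c) ∧ e) ∧ ((¬e ∧ ¬m) ∧ (e ∧ ¬r))) ∨ ((c ∨ m) ∧ (d → (c ∧ u))) = True
    ((m ∨ c) ∧ e) ∧ ((¬e ∧ ¬m) ∧ (e ∧ ¬r)) = False
      (m ∨ c) ∧ e = True
        m ∨ c = True
      (¬e ∧ ¬m) ∧ (e ∧ ¬r) = False
        ¬e ∧ ¬m = False
          ¬e = False
          ¬m = False
        e ∧ ¬r = False
          ¬r = False
    (c ∨ m) ∧ (d → (c ∧ u)) = True
      c ∨ m = True
      d → (c ∧ u) = True
        c ∧ u = True
Both conjuncts True, so the formula holds.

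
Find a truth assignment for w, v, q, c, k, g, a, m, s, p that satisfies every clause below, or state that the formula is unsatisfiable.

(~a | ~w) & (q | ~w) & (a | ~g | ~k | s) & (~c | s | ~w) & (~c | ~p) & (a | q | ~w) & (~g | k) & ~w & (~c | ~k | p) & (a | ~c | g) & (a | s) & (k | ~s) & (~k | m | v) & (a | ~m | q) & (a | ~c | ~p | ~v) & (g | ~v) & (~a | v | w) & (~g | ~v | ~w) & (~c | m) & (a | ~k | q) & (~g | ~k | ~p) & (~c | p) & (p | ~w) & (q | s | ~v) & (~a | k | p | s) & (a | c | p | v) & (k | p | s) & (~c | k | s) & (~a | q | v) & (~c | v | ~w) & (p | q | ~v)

w = False, v = True, q = True, c = False, k = True, g = True, a = True, m = False, s = False, p = False

Unit clause (~w) forces w = False.
Set v = True.
  then (g | ~v) forces g = True.
  then (~g | k) forces k = True.
  then (~g | ~k | ~p) forces p = False.
  then (~c | p) forces c = False.
  then (p | q | ~v) forces q = True.
Set a = True.
Set m = False.
Set s = False.
All clauses satisfied.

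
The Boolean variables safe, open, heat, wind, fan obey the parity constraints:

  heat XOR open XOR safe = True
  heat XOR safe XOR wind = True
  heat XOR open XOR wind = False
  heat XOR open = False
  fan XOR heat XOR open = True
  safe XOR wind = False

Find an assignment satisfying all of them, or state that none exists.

Adding constraints 1, 3, 6 mod 2: every variable appears an even number of times on the left, so the left side is 0.
But the right sides sum to 1 (mod 2). 0 ≠ 1 — the system is inconsistent.

No satisfying assignment exists.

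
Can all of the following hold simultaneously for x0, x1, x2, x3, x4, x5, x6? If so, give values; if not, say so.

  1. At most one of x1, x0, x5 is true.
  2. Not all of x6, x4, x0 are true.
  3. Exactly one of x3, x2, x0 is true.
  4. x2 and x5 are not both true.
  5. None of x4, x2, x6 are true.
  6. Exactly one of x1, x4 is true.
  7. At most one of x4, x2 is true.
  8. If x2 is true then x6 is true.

x0=F, x1=T, x2=F, x3=T, x4=F, x5=F, x6=F

  (1) {x1, x0, x5}: 1 true — at most one ✓
  (2) {x6, x4, x0}: 0/3 true — not all ✓
  (3) {x3, x2, x0}: 1 true — exactly one ✓
  (4) x2=F, x5=F — not both ✓
  (5) {x4, x2, x6}: 0 true — none ✓
  (6) {x1, x4}: 1 true — exactly one ✓
  (7) {x4, x2}: 0 true — at most one ✓
  (8) x2=F ⇒ x6: vacuous ✓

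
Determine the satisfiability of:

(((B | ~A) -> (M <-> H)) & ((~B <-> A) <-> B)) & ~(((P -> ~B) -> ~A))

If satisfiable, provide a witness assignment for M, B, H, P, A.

Unsatisfiable — no assignment works.

Case A = True: the formula simplifies to ((B -> (M <-> H)) & (~B <-> B)) & ~(~((P -> ~B))).
  B = True: the conjunct ~B <-> B becomes ~True <-> True = False.
  B = False: the conjunct ~B <-> B becomes ~False <-> False = False.
Case A = False: the conjunct ~(((P -> ~B) -> ~A)) becomes ~(((P -> ~B) -> True)) = False.
Both cases fail — unsatisfiable.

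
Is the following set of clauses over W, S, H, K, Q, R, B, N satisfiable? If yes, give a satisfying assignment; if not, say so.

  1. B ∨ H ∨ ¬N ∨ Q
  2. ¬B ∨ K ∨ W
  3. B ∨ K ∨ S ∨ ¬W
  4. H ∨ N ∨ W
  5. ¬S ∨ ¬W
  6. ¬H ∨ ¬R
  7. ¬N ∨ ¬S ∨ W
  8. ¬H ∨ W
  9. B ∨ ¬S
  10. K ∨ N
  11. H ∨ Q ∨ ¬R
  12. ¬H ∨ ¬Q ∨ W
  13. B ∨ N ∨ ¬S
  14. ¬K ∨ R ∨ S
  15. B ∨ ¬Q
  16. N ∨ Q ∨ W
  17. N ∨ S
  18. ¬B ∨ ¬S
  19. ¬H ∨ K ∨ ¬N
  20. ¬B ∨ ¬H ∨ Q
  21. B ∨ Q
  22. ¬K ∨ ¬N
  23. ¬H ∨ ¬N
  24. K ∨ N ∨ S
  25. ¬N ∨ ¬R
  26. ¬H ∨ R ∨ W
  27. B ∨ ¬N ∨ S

W = True, S = False, H = False, K = False, Q = False, R = False, B = True, N = True

Set W = True.
  then (¬S ∨ ¬W) forces S = False.
  then (N ∨ S) forces N = True.
  then (¬K ∨ ¬N) forces K = False.
  then (¬H ∨ ¬N) forces H = False.
  then (¬N ∨ ¬R) forces R = False.
  then (B ∨ ¬N ∨ S) forces B = True.
Set Q = False.
All clauses satisfied.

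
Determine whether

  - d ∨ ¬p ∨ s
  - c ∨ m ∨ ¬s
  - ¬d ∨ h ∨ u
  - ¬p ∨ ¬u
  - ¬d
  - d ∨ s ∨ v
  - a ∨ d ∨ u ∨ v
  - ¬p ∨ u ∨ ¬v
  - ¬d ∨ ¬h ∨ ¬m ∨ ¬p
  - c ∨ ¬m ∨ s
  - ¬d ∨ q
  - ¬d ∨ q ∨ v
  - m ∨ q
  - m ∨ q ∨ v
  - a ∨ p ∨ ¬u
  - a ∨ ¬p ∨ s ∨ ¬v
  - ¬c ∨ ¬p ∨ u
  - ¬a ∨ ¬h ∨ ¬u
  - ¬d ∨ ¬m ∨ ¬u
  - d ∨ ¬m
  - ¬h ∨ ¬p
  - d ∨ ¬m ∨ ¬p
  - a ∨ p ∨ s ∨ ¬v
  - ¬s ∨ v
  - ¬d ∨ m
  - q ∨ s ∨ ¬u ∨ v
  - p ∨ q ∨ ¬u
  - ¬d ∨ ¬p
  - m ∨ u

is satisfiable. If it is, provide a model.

a = True, s = True, h = False, p = False, u = True, q = True, d = False, m = False, v = True, c = True

Unit clause (¬d) forces d = False.
In (d ∨ ¬m) only ¬m is left, so m = False.
In (m ∨ u) only u is left, so u = True.
In (¬p ∨ ¬u) only ¬p is left, so p = False.
In (m ∨ q) only q is left, so q = True.
In (a ∨ p ∨ ¬u) only a is left, so a = True.
In (¬a ∨ ¬h ∨ ¬u) only ¬h is left, so h = False.
Set s = True.
  then (c ∨ m ∨ ¬s) forces c = True.
  then (¬s ∨ v) forces v = True.
All clauses satisfied.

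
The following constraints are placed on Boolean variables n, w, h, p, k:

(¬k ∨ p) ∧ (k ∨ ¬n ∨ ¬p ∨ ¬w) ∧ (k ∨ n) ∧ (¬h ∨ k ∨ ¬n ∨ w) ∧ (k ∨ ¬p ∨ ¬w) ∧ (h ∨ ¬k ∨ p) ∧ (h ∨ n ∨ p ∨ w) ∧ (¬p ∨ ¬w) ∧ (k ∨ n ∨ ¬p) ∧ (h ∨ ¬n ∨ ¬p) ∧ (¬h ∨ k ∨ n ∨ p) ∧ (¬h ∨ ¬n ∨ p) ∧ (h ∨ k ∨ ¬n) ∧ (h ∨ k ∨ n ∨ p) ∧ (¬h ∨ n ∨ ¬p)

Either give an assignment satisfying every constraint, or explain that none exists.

n=F; w=F; h=F; p=T; k=T

Set n = False.
  then (k ∨ n) forces k = True.
  then (¬k ∨ p) forces p = True.
  then (¬p ∨ ¬w) forces w = False.
  then (¬h ∨ n ∨ ¬p) forces h = False.
All clauses satisfied.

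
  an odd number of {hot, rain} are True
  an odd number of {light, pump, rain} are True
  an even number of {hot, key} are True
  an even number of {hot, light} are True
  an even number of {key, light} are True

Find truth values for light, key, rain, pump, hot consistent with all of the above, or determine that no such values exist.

light = True, key = True, rain = False, pump = False, hot = True

{hot, rain}: 1 true → odd ✓
{light, pump, rain}: 1 true → odd ✓
{hot, key}: 2 true → even ✓
{hot, light}: 2 true → even ✓
{key, light}: 2 true → even ✓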